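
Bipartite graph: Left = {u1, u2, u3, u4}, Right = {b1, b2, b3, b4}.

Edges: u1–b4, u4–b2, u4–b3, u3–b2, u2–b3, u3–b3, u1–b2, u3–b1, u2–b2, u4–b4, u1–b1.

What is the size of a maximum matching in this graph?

For example, pair u1-b4, u2-b2, u3-b1, u4-b3.
All 4 left vertices are matched, so no larger matching exists.

4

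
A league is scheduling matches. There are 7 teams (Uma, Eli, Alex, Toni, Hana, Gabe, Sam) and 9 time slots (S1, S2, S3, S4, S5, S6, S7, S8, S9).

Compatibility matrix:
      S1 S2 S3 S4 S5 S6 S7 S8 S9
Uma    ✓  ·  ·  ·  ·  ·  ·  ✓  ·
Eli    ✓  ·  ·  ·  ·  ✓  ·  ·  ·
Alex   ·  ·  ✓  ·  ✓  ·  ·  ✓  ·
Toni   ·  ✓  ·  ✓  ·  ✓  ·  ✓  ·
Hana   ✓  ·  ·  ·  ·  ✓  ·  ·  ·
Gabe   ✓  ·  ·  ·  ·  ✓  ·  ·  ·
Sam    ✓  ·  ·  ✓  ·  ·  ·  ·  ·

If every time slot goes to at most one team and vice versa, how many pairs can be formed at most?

For example, pair Uma–S8, Eli–S1, Alex–S3, Toni–S2, Hana–S6, Sam–S4.
The set {Eli, Hana, Gabe} has only 2 neighbours ({S1, S6}), so by Hall's theorem at most 6 of the 7 teams can be matched.

6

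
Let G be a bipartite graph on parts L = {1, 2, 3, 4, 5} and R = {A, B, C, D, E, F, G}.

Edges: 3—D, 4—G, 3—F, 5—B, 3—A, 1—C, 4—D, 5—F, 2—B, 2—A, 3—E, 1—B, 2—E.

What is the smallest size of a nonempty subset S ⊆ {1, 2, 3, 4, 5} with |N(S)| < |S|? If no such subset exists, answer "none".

A matching saturating every left vertex exists, for instance 1→C, 2→E, 3→D, 4→G, 5→B.
By Hall's marriage theorem, this means |N(S)| ≥ |S| for every subset S, so no violating subset exists.

none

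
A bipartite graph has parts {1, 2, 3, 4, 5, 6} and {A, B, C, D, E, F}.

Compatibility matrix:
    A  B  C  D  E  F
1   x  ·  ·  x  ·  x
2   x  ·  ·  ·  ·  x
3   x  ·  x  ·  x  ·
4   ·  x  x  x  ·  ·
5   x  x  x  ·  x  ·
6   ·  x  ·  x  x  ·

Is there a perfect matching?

Yes

One maximum matching: 1–F, 2–A, 3–C, 4–D, 5–E, 6–B.
Every left vertex is matched, so this is a perfect matching.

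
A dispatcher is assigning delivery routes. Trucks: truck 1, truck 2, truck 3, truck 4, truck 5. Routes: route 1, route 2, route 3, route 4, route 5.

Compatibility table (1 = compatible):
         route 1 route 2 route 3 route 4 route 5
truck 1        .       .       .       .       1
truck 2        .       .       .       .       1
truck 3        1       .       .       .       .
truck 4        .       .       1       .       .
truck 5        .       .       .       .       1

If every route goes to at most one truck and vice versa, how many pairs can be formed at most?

One maximum matching: truck 1-route 5, truck 3-route 1, truck 4-route 3.
The set {truck 1, truck 2, truck 5} has only 1 neighbour ({route 5}), so by Hall's theorem at most 3 of the 5 trucks can be matched.

3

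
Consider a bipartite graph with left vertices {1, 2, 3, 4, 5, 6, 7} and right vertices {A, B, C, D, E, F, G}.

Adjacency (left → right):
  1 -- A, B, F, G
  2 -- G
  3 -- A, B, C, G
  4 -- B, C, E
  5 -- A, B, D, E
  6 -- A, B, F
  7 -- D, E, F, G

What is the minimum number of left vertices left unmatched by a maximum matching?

0

For example, pair 1-F, 2-G, 3-A, 4-C, 5-D, 6-B, 7-E.
This saturates every left vertex, so 7 is the maximum.
That matches 7 of the 7, leaving 0 unmatched; no matching can do better.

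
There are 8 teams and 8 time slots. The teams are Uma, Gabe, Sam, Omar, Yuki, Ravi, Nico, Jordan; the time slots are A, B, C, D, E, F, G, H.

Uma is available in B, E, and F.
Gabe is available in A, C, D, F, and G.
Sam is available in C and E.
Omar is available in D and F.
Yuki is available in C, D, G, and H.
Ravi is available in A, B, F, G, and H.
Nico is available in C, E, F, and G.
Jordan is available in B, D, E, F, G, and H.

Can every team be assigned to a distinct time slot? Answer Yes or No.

One maximum matching: Uma-B, Gabe-A, Sam-E, Omar-D, Yuki-C, Ravi-H, Nico-F, Jordan-G.
Every team is matched, so this is a perfect matching.

Yes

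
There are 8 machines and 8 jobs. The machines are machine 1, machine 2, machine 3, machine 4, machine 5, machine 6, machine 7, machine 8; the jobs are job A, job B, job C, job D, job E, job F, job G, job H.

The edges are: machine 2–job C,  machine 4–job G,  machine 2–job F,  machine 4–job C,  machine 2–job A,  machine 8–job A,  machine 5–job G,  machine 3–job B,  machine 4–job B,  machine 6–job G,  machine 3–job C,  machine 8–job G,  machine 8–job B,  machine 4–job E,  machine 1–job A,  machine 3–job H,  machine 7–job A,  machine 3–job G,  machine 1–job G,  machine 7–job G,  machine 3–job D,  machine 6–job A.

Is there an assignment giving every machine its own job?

The set {machine 1, machine 5, machine 6, machine 7} has only 2 neighbours ({job A, job G}), so by Hall's theorem at most 6 of the 8 machines can be matched.
Hence no matching covers every machine.

No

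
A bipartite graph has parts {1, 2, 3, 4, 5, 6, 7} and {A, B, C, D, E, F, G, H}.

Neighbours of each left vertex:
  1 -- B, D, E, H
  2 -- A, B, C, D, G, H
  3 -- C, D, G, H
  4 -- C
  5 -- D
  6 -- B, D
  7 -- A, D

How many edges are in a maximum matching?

One maximum matching: 1→E, 2→G, 3→H, 4→C, 5→D, 6→B, 7→A.
All 7 left vertices are matched, so no larger matching exists.

7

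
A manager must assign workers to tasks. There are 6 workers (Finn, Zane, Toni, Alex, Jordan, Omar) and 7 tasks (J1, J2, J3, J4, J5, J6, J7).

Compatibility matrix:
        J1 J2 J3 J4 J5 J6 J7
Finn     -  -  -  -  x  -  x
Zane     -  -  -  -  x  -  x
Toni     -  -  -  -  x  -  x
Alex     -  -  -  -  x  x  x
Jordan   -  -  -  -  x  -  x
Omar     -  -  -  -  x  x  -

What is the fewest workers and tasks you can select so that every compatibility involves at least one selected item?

The 3 edges Finn–J5, Zane–J7, Alex–J6 form a matching, so any vertex cover needs at least 3 vertices (one per matched edge).
Conversely {J5, J6, J7} meets every edge and has exactly 3 vertices, so 3 is optimal.

3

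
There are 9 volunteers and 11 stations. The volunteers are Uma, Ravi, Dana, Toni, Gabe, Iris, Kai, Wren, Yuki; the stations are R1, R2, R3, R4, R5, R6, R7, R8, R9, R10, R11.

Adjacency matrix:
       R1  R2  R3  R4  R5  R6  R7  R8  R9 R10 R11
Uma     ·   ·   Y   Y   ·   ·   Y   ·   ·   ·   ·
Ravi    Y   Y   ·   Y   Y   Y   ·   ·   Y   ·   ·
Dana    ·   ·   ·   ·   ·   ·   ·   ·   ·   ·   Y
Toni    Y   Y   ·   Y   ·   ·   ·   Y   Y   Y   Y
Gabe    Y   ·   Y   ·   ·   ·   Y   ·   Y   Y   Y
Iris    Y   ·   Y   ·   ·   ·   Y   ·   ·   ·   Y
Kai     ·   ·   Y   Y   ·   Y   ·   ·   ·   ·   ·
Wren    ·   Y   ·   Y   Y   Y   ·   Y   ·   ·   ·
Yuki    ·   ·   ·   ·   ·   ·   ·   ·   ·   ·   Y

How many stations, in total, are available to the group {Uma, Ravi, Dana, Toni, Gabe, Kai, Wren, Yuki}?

11

The union of neighbours of {Uma, Ravi, Dana, Toni, Gabe, Kai, Wren, Yuki} is {R1, R2, R3, R4, R5, R6, R7, R8, R9, R10, R11}, which has 11 elements.
Since |N(S)| = 11 ≥ |S| = 8, Hall's condition holds for this subset.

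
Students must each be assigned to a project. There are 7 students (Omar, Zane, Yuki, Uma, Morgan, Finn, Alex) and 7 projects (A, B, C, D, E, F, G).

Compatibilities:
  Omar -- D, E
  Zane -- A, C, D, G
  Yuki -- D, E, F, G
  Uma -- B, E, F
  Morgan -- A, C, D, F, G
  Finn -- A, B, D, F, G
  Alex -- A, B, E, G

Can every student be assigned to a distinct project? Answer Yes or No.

Yes

For example, pair Omar–D, Zane–C, Yuki–F, Uma–E, Morgan–A, Finn–G, Alex–B.
Every student is matched, so this is a perfect matching.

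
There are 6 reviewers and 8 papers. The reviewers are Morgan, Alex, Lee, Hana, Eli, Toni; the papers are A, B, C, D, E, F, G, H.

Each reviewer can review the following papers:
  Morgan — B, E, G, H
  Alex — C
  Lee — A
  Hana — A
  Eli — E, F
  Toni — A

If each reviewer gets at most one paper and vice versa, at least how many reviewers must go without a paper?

2

One maximum matching: Morgan–B, Alex–C, Lee–A, Eli–E.
The set {Lee, Hana, Toni} has only 1 neighbour ({A}), so by Hall's theorem at most 4 of the 6 reviewers can be matched.
That matches 4 of the 6, leaving 2 unmatched; no matching can do better.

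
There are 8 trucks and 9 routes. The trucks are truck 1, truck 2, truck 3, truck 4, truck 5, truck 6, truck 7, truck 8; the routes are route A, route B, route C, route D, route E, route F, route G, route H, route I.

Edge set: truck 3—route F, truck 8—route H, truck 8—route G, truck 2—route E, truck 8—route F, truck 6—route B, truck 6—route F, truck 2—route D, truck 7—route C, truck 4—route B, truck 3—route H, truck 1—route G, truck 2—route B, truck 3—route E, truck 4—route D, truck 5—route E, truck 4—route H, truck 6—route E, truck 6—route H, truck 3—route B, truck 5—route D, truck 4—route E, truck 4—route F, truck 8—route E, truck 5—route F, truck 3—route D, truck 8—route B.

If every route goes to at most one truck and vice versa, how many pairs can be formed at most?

One maximum matching: truck 1–route G, truck 2–route B, truck 3–route D, truck 4–route H, truck 5–route F, truck 6–route E, truck 7–route C.
The set {truck 1, truck 2, truck 3, truck 4, truck 5, truck 6, truck 8} has only 6 neighbours ({route B, route D, route E, route F, route G, route H}), so by Hall's theorem at most 7 of the 8 trucks can be matched.

7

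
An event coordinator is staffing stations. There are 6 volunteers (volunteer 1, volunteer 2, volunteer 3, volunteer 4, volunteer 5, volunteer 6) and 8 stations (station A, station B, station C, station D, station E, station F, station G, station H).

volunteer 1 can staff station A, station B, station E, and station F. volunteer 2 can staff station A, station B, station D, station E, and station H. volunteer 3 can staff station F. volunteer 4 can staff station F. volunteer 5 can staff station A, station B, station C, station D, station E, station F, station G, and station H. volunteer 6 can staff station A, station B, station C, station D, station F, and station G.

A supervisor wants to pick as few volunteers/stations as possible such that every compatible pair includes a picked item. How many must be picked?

5

The 5 edges volunteer 1–station E, volunteer 2–station A, volunteer 3–station F, volunteer 5–station C, volunteer 6–station B form a matching, so any vertex cover needs at least 5 vertices (one per matched edge).
Conversely {volunteer 1, volunteer 2, volunteer 5, volunteer 6, station F} meets every edge and has exactly 5 vertices, so 5 is optimal.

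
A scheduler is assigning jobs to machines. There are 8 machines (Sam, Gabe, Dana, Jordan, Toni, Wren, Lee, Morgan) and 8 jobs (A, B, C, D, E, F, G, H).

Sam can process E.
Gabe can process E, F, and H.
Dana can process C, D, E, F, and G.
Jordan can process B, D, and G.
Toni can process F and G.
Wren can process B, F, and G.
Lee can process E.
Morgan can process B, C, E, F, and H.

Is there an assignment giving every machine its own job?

The set {Sam, Lee} has only 1 neighbour ({E}), so by Hall's theorem at most 7 of the 8 machines can be matched.
Hence no matching covers every machine.

No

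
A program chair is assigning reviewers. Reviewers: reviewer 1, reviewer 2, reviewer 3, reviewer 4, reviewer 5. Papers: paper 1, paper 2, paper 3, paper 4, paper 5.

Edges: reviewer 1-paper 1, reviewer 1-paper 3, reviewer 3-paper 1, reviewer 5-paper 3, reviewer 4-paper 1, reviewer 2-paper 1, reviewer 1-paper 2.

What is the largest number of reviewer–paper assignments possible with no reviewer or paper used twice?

One maximum matching: reviewer 1–paper 2, reviewer 2–paper 1, reviewer 5–paper 3.
The set {reviewer 2, reviewer 3, reviewer 4} has only 1 neighbour ({paper 1}), so by Hall's theorem at most 3 of the 5 reviewers can be matched.

3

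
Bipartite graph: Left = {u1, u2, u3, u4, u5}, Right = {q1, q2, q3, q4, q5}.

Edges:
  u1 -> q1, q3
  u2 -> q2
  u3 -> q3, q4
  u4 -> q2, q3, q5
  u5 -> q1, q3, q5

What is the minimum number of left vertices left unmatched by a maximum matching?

0

One maximum matching: u1–q1, u2–q2, u3–q4, u4–q3, u5–q5.
All 5 left vertices are matched, so no larger matching exists.
That matches 5 of the 5, leaving 0 unmatched; no matching can do better.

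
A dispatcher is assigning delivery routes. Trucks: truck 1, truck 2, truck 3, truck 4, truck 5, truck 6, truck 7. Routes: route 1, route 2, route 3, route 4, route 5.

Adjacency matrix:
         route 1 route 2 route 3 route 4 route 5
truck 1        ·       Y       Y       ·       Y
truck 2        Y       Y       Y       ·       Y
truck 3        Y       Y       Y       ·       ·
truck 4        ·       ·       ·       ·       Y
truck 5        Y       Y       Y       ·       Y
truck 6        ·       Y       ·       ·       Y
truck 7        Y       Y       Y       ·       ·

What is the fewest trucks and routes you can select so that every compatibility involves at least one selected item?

{route 1, route 2, route 3, route 5} is a vertex cover of size 4: every edge has an endpoint in this set.
No smaller cover exists because truck 1–route 2, truck 2–route 1, truck 3–route 3, truck 4–route 5 is a matching of size 4, and a cover must include an endpoint of each of these disjoint edges (König's theorem).

4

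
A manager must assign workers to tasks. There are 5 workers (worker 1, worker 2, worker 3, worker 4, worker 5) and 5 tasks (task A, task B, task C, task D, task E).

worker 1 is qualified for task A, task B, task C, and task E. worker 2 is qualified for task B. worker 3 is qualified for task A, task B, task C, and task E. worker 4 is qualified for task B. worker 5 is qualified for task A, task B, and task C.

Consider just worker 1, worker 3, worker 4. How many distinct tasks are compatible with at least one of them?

4

The union of neighbours of {worker 1, worker 3, worker 4} is {task A, task B, task C, task E}, which has 4 elements.
Since |N(S)| = 4 ≥ |S| = 3, Hall's condition holds for this subset.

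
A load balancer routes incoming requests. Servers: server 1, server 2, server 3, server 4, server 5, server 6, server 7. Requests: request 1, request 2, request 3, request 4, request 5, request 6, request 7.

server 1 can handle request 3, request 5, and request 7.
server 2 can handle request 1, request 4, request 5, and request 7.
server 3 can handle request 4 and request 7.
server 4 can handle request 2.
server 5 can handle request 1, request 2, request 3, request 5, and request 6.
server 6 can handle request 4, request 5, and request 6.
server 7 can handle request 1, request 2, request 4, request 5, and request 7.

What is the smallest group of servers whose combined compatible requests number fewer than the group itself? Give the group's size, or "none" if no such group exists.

none

A matching saturating every server exists, for instance server 1→request 3, server 2→request 5, server 3→request 4, server 4→request 2, server 5→request 1, server 6→request 6, server 7→request 7.
By Hall's marriage theorem, this means |N(S)| ≥ |S| for every subset S, so no violating subset exists.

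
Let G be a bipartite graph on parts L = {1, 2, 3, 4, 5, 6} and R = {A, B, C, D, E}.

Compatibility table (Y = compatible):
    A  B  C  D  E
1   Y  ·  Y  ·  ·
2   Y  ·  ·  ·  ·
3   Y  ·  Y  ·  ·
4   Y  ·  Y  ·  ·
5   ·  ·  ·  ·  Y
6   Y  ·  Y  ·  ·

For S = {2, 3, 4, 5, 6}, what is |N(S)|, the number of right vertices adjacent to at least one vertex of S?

The union of neighbours of {2, 3, 4, 5, 6} is {A, C, E}, which has 3 elements.
Since |N(S)| = 3 < |S| = 5, Hall's condition fails for this subset.

3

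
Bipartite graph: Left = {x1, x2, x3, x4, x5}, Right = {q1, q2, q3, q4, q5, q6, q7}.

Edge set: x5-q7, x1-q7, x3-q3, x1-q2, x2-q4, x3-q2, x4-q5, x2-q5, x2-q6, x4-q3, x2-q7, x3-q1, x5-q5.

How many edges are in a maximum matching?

5

A valid assignment of size 5: x1→q2, x2→q6, x3→q3, x4→q5, x5→q7.
All 5 left vertices are matched, so no larger matching exists.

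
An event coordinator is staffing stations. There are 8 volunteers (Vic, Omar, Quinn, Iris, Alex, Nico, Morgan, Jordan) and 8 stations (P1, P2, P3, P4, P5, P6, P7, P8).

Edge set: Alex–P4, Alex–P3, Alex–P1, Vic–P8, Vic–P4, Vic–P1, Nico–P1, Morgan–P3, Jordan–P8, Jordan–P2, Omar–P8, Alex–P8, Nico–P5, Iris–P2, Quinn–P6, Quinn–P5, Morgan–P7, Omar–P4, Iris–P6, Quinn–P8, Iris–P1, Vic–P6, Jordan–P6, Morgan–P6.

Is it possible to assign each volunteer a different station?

Yes

One maximum matching: Vic–P6, Omar–P4, Quinn–P5, Iris–P2, Alex–P3, Nico–P1, Morgan–P7, Jordan–P8.
Every volunteer is matched, so this is a perfect matching.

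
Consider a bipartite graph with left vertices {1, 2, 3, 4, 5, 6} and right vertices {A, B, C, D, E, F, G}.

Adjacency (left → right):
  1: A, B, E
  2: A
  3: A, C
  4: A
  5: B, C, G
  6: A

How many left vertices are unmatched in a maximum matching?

2

One maximum matching: 1→E, 2→A, 3→C, 5→B.
The set {2, 4, 6} has only 1 neighbour ({A}), so by Hall's theorem at most 4 of the 6 left vertices can be matched.
That matches 4 of the 6, leaving 2 unmatched; no matching can do better.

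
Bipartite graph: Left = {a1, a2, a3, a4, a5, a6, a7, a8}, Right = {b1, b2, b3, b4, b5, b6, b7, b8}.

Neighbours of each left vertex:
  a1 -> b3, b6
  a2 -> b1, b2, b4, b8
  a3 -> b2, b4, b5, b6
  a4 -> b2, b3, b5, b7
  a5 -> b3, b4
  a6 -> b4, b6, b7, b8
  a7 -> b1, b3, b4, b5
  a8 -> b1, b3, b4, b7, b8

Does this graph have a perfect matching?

Yes

For example, pair a1-b6, a2-b4, a3-b5, a4-b2, a5-b3, a6-b8, a7-b1, a8-b7.
Every left vertex is matched, so this is a perfect matching.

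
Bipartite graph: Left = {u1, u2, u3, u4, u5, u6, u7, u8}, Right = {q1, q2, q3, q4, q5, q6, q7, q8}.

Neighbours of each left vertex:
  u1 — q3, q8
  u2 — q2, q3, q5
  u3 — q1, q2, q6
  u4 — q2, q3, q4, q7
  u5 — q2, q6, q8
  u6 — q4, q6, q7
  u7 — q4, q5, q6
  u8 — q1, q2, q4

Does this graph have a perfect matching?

Yes

A valid assignment of size 8: u1–q3, u2–q5, u3–q1, u4–q7, u5–q8, u6–q6, u7–q4, u8–q2.
Every left vertex is matched, so this is a perfect matching.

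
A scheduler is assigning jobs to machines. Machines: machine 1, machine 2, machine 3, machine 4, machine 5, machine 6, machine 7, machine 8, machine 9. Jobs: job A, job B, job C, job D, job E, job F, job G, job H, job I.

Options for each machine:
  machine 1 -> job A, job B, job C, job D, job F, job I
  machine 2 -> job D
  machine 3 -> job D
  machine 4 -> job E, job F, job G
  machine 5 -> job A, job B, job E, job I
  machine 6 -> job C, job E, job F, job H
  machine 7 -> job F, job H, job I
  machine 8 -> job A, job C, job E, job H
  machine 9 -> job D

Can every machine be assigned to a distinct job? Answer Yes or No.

The set {machine 2, machine 3, machine 9} has only 1 neighbour ({job D}), so by Hall's theorem at most 7 of the 9 machines can be matched.
Hence no matching covers every machine.

No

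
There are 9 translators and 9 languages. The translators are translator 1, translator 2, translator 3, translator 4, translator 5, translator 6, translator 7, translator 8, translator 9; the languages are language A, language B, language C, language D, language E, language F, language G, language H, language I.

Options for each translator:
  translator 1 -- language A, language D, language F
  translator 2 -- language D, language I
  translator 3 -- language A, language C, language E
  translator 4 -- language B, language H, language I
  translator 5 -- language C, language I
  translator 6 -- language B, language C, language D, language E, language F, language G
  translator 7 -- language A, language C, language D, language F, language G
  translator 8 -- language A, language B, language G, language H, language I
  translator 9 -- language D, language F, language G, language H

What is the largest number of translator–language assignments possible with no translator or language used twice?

A valid assignment of size 9: translator 1–language A, translator 2–language I, translator 3–language E, translator 4–language H, translator 5–language C, translator 6–language B, translator 7–language D, translator 8–language G, translator 9–language F.
All 9 translators are matched, so no larger matching exists.

9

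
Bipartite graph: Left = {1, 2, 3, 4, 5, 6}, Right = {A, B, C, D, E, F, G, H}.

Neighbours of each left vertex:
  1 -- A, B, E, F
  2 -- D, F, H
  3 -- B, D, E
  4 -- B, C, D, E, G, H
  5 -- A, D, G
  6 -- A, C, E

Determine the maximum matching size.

One maximum matching: 1→F, 2→H, 3→B, 4→G, 5→D, 6→E.
This saturates every left vertex, so 6 is the maximum.

6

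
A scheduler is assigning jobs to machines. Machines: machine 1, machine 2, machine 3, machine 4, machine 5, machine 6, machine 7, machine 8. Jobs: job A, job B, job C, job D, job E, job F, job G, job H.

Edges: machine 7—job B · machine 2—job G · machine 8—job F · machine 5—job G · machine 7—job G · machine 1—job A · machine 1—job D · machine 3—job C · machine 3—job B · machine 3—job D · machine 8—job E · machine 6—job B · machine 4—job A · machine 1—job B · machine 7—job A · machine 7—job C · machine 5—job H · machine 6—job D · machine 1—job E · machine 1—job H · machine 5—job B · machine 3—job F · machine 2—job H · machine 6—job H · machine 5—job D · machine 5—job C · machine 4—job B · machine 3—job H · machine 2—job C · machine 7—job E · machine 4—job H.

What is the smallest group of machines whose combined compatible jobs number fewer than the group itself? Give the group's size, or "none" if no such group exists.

A matching saturating every machine exists, for instance machine 1→job E, machine 2→job C, machine 3→job D, machine 4→job A, machine 5→job H, machine 6→job B, machine 7→job G, machine 8→job F.
By Hall's marriage theorem, this means |N(S)| ≥ |S| for every subset S, so no violating subset exists.

none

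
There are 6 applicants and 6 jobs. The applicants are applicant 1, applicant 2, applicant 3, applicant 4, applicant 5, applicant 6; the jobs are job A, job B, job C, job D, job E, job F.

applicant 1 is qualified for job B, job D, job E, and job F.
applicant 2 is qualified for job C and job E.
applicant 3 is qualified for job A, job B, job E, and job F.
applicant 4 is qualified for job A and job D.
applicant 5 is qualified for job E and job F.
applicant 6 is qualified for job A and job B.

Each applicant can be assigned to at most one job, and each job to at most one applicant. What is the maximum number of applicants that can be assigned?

One maximum matching: applicant 1–job B, applicant 2–job C, applicant 3–job F, applicant 4–job D, applicant 5–job E, applicant 6–job A.
All 6 applicants are matched, so no larger matching exists.

6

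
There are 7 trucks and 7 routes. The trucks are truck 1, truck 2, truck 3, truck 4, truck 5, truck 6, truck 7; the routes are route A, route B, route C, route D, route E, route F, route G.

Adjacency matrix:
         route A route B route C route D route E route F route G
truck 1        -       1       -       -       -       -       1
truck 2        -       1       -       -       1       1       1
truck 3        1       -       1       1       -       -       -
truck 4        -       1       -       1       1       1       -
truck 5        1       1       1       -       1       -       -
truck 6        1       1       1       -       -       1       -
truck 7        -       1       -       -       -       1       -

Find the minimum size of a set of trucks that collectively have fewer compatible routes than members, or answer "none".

none

A matching saturating every truck exists, for instance truck 1→route G, truck 2→route E, truck 3→route C, truck 4→route D, truck 5→route A, truck 6→route F, truck 7→route B.
By Hall's marriage theorem, this means |N(S)| ≥ |S| for every subset S, so no violating subset exists.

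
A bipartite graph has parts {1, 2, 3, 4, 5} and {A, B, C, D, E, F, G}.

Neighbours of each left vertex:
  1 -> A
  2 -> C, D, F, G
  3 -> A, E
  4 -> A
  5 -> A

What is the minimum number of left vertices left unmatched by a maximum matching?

2

For example, pair 1→A, 2→F, 3→E.
The set {1, 4, 5} has only 1 neighbour ({A}), so by Hall's theorem at most 3 of the 5 left vertices can be matched.
That matches 3 of the 5, leaving 2 unmatched; no matching can do better.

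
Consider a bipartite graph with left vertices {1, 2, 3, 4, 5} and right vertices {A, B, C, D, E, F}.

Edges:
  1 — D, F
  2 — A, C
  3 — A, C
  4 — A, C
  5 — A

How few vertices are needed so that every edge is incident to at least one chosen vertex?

3

A maximum matching has 3 edges (e.g. 1–F, 2–A, 3–C).
By König's theorem the minimum vertex cover has the same size. One such cover is {1, A, C}.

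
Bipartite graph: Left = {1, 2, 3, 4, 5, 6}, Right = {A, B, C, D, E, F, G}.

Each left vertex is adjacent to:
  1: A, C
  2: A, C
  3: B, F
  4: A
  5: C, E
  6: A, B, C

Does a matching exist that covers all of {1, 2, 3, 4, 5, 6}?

No

The set {1, 2, 4} has only 2 neighbours ({A, C}), so by Hall's theorem at most 5 of the 6 left vertices can be matched.
Hence no matching covers every left vertex.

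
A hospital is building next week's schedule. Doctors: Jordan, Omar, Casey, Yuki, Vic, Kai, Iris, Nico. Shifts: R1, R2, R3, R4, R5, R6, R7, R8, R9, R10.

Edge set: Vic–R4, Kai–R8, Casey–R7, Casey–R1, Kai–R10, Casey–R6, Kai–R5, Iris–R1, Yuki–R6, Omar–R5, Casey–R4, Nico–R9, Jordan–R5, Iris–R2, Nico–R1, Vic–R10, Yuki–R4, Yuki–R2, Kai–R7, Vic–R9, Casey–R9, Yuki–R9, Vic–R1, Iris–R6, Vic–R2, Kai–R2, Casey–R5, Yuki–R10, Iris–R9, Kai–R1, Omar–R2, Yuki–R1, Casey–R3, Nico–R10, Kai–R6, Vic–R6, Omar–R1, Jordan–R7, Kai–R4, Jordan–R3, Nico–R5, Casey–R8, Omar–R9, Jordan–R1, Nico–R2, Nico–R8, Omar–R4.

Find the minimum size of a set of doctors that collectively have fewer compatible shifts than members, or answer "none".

none

A matching saturating every doctor exists, for instance Jordan→R7, Omar→R1, Casey→R3, Yuki→R2, Vic→R10, Kai→R4, Iris→R6, Nico→R9.
By Hall's marriage theorem, this means |N(S)| ≥ |S| for every subset S, so no violating subset exists.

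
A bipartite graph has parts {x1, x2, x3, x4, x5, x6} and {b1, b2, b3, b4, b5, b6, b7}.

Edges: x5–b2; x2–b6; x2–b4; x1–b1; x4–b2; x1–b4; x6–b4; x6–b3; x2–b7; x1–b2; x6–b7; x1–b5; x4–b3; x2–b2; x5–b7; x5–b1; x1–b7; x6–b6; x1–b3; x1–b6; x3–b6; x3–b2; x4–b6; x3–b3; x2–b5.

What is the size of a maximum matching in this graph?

One maximum matching: x1-b1, x2-b5, x3-b2, x4-b6, x5-b7, x6-b3.
This saturates every left vertex, so 6 is the maximum.

6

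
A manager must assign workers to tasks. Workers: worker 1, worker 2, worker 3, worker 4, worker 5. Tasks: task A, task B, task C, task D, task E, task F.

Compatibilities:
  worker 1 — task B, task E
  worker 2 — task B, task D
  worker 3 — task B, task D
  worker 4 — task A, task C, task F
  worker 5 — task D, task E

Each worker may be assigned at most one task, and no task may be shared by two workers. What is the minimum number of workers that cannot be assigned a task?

For example, pair worker 1–task E, worker 2–task B, worker 3–task D, worker 4–task F.
The set {worker 1, worker 2, worker 3, worker 5} has only 3 neighbours ({task B, task D, task E}), so by Hall's theorem at most 4 of the 5 workers can be matched.
That matches 4 of the 5, leaving 1 unmatched; no matching can do better.

1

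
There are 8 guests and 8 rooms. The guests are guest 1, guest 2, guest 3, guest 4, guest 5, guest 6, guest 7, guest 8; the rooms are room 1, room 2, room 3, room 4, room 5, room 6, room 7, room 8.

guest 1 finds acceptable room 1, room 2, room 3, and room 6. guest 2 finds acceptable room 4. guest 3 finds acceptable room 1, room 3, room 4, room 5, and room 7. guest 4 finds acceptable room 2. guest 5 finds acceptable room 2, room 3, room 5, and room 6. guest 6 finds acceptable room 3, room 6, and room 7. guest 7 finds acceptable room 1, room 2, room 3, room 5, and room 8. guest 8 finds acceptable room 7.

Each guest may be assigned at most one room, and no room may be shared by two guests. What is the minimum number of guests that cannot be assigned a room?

0

For example, pair guest 1→room 6, guest 2→room 4, guest 3→room 1, guest 4→room 2, guest 5→room 5, guest 6→room 3, guest 7→room 8, guest 8→room 7.
This saturates every guest, so 8 is the maximum.
That matches 8 of the 8, leaving 0 unmatched; no matching can do better.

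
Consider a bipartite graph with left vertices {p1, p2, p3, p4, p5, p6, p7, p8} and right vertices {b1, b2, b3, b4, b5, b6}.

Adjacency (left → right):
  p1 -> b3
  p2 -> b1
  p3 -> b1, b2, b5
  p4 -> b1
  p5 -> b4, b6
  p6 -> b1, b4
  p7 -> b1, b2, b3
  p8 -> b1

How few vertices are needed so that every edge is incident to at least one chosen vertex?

A maximum matching has 6 edges (e.g. p1–b3, p2–b1, p3–b5, p5–b6, p6–b4, p7–b2).
By König's theorem the minimum vertex cover has the same size. One such cover is {p1, p3, p5, p6, p7, b1}.

6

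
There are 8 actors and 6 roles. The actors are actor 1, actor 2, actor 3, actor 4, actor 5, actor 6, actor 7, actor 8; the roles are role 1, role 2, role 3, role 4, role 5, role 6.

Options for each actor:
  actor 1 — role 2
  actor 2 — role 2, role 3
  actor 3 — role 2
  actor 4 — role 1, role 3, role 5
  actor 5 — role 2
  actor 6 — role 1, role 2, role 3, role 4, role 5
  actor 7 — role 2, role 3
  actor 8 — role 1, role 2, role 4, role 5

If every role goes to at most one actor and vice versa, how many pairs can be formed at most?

5

One maximum matching: actor 1–role 2, actor 2–role 3, actor 4–role 1, actor 6–role 4, actor 8–role 5.
The set {actor 1, actor 2, actor 3, actor 5, actor 7} has only 2 neighbours ({role 2, role 3}), so by Hall's theorem at most 5 of the 8 actors can be matched.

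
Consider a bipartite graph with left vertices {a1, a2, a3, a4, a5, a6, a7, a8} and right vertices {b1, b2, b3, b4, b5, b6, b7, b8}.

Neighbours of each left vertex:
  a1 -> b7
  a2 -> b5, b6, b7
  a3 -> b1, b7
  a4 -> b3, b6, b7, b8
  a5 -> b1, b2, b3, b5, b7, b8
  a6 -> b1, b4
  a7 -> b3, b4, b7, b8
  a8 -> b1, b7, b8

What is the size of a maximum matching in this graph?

8

A valid assignment of size 8: a1–b7, a2–b5, a3–b1, a4–b6, a5–b2, a6–b4, a7–b3, a8–b8.
This saturates every left vertex, so 8 is the maximum.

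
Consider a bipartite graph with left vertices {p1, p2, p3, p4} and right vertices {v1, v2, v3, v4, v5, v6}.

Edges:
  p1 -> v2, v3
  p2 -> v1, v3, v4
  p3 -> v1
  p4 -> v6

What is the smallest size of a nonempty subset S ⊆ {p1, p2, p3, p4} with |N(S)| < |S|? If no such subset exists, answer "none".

none

A matching saturating every left vertex exists, for instance p1→v2, p2→v4, p3→v1, p4→v6.
By Hall's marriage theorem, this means |N(S)| ≥ |S| for every subset S, so no violating subset exists.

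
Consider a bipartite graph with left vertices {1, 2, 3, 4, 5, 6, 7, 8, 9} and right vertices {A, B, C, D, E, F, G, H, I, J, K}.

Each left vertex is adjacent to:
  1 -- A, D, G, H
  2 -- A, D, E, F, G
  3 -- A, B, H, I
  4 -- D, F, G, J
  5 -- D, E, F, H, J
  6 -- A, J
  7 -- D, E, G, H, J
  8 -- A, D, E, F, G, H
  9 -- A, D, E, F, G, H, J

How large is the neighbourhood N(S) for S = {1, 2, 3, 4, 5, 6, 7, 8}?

The union of neighbours of {1, 2, 3, 4, 5, 6, 7, 8} is {A, B, D, E, F, G, H, I, J}, which has 9 elements.
Since |N(S)| = 9 ≥ |S| = 8, Hall's condition holds for this subset.

9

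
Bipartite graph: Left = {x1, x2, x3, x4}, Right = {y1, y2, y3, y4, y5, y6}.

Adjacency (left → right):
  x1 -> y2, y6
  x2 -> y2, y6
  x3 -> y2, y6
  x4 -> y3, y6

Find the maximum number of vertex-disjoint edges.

One maximum matching: x1-y6, x2-y2, x4-y3.
The set {x1, x2, x3} has only 2 neighbours ({y2, y6}), so by Hall's theorem at most 3 of the 4 left vertices can be matched.

3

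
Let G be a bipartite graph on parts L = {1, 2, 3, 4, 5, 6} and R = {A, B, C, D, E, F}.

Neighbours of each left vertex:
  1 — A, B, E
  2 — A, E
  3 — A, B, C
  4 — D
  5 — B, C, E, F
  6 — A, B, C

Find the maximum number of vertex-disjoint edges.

A valid assignment of size 6: 1-E, 2-A, 3-C, 4-D, 5-F, 6-B.
All 6 left vertices are matched, so no larger matching exists.

6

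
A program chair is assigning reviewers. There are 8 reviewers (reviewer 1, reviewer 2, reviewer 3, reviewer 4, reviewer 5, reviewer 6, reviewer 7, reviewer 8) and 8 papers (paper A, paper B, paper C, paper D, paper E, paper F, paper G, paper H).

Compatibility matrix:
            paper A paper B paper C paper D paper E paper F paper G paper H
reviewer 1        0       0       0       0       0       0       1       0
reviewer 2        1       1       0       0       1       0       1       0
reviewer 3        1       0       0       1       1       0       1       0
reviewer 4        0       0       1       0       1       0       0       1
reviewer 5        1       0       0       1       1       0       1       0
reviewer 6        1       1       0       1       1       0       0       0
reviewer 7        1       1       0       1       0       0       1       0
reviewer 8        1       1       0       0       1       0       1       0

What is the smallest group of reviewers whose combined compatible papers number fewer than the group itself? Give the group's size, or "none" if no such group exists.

Take S = {reviewer 1, reviewer 2, reviewer 3, reviewer 5, reviewer 6, reviewer 7}. Its neighbourhood is {paper A, paper B, paper D, paper E, paper G}, so |N(S)| = 5 < |S| = 6.
Every subset of size less than 6 has at least as many neighbours as members, so 6 is the minimum.

6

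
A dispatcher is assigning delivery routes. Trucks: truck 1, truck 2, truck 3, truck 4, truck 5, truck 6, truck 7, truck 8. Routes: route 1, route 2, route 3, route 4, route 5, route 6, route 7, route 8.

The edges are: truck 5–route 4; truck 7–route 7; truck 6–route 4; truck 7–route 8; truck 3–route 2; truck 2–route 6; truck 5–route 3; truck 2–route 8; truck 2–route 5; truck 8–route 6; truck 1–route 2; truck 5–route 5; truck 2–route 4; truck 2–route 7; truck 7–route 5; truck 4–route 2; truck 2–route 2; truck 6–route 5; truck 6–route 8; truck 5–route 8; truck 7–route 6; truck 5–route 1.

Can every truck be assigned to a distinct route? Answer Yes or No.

No

The set {truck 1, truck 3, truck 4} has only 1 neighbour ({route 2}), so by Hall's theorem at most 6 of the 8 trucks can be matched.
Hence no matching covers every truck.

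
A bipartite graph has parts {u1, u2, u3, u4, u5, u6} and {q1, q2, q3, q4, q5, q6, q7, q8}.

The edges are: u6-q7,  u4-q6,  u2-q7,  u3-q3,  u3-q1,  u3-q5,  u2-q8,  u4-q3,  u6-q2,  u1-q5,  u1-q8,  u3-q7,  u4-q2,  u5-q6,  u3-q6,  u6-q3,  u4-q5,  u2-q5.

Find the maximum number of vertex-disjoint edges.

6

One maximum matching: u1→q8, u2→q7, u3→q1, u4→q5, u5→q6, u6→q2.
This saturates every left vertex, so 6 is the maximum.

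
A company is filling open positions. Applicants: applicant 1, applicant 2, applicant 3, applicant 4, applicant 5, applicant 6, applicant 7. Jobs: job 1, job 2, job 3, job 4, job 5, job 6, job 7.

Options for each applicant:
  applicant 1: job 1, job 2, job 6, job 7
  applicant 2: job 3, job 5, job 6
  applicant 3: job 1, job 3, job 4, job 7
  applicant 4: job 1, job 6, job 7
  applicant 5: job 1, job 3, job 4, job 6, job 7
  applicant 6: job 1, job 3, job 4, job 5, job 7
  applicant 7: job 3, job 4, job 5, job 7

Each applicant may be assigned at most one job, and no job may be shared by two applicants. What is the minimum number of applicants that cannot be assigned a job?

For example, pair applicant 1-job 2, applicant 2-job 6, applicant 3-job 4, applicant 4-job 1, applicant 5-job 7, applicant 6-job 5, applicant 7-job 3.
This saturates every applicant, so 7 is the maximum.
That matches 7 of the 7, leaving 0 unmatched; no matching can do better.

0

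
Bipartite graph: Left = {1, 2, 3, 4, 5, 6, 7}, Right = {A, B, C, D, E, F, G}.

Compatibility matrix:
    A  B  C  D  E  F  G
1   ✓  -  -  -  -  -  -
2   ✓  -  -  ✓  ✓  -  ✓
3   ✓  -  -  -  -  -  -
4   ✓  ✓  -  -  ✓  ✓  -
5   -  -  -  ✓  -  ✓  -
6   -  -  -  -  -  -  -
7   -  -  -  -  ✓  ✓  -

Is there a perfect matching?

No

The set {1, 3, 6} has only 1 neighbour ({A}), so by Hall's theorem at most 5 of the 7 left vertices can be matched.
Hence no matching covers every left vertex.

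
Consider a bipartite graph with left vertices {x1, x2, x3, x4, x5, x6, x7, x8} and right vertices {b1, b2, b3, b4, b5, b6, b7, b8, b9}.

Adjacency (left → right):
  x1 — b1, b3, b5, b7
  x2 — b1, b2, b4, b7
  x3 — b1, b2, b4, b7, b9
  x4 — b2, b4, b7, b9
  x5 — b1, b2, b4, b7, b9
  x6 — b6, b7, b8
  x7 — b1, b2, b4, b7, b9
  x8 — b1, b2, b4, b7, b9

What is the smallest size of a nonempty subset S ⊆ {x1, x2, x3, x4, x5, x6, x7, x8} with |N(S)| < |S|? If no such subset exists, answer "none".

Take S = {x2, x3, x4, x5, x7, x8}. Its neighbourhood is {b1, b2, b4, b7, b9}, so |N(S)| = 5 < |S| = 6.
Every subset of size less than 6 has at least as many neighbours as members, so 6 is the minimum.

6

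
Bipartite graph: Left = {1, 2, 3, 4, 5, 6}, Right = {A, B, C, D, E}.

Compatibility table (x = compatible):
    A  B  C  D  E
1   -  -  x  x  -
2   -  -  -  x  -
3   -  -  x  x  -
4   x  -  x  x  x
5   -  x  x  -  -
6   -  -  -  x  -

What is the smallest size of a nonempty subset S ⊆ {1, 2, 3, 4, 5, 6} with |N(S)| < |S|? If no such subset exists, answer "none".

2

Take S = {2, 6}. Its neighbourhood is {D}, so |N(S)| = 1 < |S| = 2.
No single vertex violates Hall's condition since each has at least one neighbour, so 2 is the minimum.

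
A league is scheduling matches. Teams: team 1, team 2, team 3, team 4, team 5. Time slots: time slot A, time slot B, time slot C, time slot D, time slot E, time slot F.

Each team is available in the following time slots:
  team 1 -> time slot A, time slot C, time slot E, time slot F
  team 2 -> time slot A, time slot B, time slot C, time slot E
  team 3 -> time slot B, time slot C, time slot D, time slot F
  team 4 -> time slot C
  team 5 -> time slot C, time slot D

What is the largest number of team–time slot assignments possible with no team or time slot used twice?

5

One maximum matching: team 1→time slot A, team 2→time slot B, team 3→time slot F, team 4→time slot C, team 5→time slot D.
All 5 teams are matched, so no larger matching exists.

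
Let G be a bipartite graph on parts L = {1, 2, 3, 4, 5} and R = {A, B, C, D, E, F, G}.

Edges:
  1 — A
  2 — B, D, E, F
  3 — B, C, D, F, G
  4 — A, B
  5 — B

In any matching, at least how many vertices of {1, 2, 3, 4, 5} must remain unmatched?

For example, pair 1–A, 2–E, 3–G, 4–B.
The set {1, 4, 5} has only 2 neighbours ({A, B}), so by Hall's theorem at most 4 of the 5 left vertices can be matched.
That matches 4 of the 5, leaving 1 unmatched; no matching can do better.

1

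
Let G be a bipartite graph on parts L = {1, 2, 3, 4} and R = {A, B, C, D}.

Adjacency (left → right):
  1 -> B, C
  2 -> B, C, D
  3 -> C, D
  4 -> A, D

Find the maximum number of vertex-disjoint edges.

One maximum matching: 1-B, 2-D, 3-C, 4-A.
This saturates every left vertex, so 4 is the maximum.

4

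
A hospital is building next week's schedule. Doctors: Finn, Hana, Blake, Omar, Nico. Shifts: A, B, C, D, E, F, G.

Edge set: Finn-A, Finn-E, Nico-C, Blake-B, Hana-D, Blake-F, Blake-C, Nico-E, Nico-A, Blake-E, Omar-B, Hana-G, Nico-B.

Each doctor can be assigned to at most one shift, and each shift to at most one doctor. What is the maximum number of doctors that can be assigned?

5

One maximum matching: Finn-A, Hana-G, Blake-C, Omar-B, Nico-E.
This saturates every doctor, so 5 is the maximum.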